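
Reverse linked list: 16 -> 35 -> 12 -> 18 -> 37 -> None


Step 1: curr=16, set curr.next=prev(None) | reversed so far: 16
Step 2: curr=35, set curr.next=prev(16) | reversed so far: 35 -> 16
Step 3: curr=12, set curr.next=prev(35) | reversed so far: 12 -> 35 -> 16
Step 4: curr=18, set curr.next=prev(12) | reversed so far: 18 -> 12 -> 35 -> 16
Step 5: curr=37, set curr.next=prev(18) | reversed so far: 37 -> 18 -> 12 -> 35 -> 16

37 -> 18 -> 12 -> 35 -> 16 -> None


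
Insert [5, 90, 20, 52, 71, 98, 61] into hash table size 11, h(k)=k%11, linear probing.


Insert 5: h=5 -> slot 5
Insert 90: h=2 -> slot 2
Insert 20: h=9 -> slot 9
Insert 52: h=8 -> slot 8
Insert 71: h=5, 1 probes -> slot 6
Insert 98: h=10 -> slot 10
Insert 61: h=6, 1 probes -> slot 7

Table: [None, None, 90, None, None, 5, 71, 61, 52, 20, 98]


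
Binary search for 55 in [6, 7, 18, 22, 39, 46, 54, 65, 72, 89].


Step 1: lo=0, hi=9, mid=4, val=39
Step 2: lo=5, hi=9, mid=7, val=65
Step 3: lo=5, hi=6, mid=5, val=46
Step 4: lo=6, hi=6, mid=6, val=54

Not found


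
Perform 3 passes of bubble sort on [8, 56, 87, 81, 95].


Initial: [8, 56, 87, 81, 95]
Pass 1: [8, 56, 81, 87, 95] (1 swaps)
Pass 2: [8, 56, 81, 87, 95] (0 swaps)
Pass 3: [8, 56, 81, 87, 95] (0 swaps)

After 3 passes: [8, 56, 81, 87, 95]


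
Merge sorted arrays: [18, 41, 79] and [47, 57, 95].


Take 18 from A
Take 41 from A
Take 47 from B
Take 57 from B
Take 79 from A

Merged: [18, 41, 47, 57, 79, 95]


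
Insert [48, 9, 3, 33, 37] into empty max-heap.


Insert 48: [48]
Insert 9: [48, 9]
Insert 3: [48, 9, 3]
Insert 33: [48, 33, 3, 9]
Insert 37: [48, 37, 3, 9, 33]

Final heap: [48, 37, 3, 9, 33]


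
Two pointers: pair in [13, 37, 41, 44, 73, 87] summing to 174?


lo=0(13)+hi=5(87)=100
lo=1(37)+hi=5(87)=124
lo=2(41)+hi=5(87)=128
lo=3(44)+hi=5(87)=131
lo=4(73)+hi=5(87)=160

No pair found


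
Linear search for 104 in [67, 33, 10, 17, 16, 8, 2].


i=0: 67!=104
i=1: 33!=104
i=2: 10!=104
i=3: 17!=104
i=4: 16!=104
i=5: 8!=104
i=6: 2!=104

Not found, 7 comps


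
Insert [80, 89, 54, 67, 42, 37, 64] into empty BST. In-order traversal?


Insert 80: root
Insert 89: R from 80
Insert 54: L from 80
Insert 67: L from 80 -> R from 54
Insert 42: L from 80 -> L from 54
Insert 37: L from 80 -> L from 54 -> L from 42
Insert 64: L from 80 -> R from 54 -> L from 67

In-order: [37, 42, 54, 64, 67, 80, 89]


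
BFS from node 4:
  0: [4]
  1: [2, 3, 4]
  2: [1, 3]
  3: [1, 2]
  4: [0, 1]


Visit 4, enqueue [0, 1]
Visit 0, enqueue []
Visit 1, enqueue [2, 3]
Visit 2, enqueue []
Visit 3, enqueue []

BFS order: [4, 0, 1, 2, 3]


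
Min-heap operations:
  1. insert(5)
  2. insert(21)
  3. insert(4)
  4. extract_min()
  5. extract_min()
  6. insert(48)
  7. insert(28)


insert(5) -> [5]
insert(21) -> [5, 21]
insert(4) -> [4, 21, 5]
extract_min()->4, [5, 21]
extract_min()->5, [21]
insert(48) -> [21, 48]
insert(28) -> [21, 48, 28]

Final heap: [21, 48, 28]


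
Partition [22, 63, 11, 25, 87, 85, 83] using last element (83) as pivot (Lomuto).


Pivot: 83
  22 <= 83: advance i (no swap)
  63 <= 83: advance i (no swap)
  11 <= 83: advance i (no swap)
  25 <= 83: advance i (no swap)
Place pivot at 4: [22, 63, 11, 25, 83, 85, 87]

Partitioned: [22, 63, 11, 25, 83, 85, 87]


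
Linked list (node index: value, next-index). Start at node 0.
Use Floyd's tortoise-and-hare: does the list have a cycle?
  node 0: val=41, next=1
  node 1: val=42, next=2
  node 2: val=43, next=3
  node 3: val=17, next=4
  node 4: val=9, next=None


Floyd's tortoise (slow, +1) and hare (fast, +2):
  init: slow=0, fast=0
  step 1: slow=1, fast=2
  step 2: slow=2, fast=4
  step 3: fast -> None, no cycle

Cycle: no


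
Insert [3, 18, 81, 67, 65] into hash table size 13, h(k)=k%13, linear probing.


Insert 3: h=3 -> slot 3
Insert 18: h=5 -> slot 5
Insert 81: h=3, 1 probes -> slot 4
Insert 67: h=2 -> slot 2
Insert 65: h=0 -> slot 0

Table: [65, None, 67, 3, 81, 18, None, None, None, None, None, None, None]


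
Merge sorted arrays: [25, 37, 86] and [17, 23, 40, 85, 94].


Take 17 from B
Take 23 from B
Take 25 from A
Take 37 from A
Take 40 from B
Take 85 from B
Take 86 from A

Merged: [17, 23, 25, 37, 40, 85, 86, 94]


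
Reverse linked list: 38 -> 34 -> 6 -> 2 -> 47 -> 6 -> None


Step 1: curr=38, set curr.next=prev(None) | reversed so far: 38
Step 2: curr=34, set curr.next=prev(38) | reversed so far: 34 -> 38
Step 3: curr=6, set curr.next=prev(34) | reversed so far: 6 -> 34 -> 38
Step 4: curr=2, set curr.next=prev(6) | reversed so far: 2 -> 6 -> 34 -> 38
Step 5: curr=47, set curr.next=prev(2) | reversed so far: 47 -> 2 -> 6 -> 34 -> 38
Step 6: curr=6, set curr.next=prev(47) | reversed so far: 6 -> 47 -> 2 -> 6 -> 34 -> 38

6 -> 47 -> 2 -> 6 -> 34 -> 38 -> None


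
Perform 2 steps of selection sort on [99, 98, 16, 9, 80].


Initial: [99, 98, 16, 9, 80]
Step 1: min=9 at 3
  Swap: [9, 98, 16, 99, 80]
Step 2: min=16 at 2
  Swap: [9, 16, 98, 99, 80]

After 2 steps: [9, 16, 98, 99, 80]


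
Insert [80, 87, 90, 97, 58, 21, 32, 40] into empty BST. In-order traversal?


Insert 80: root
Insert 87: R from 80
Insert 90: R from 80 -> R from 87
Insert 97: R from 80 -> R from 87 -> R from 90
Insert 58: L from 80
Insert 21: L from 80 -> L from 58
Insert 32: L from 80 -> L from 58 -> R from 21
Insert 40: L from 80 -> L from 58 -> R from 21 -> R from 32

In-order: [21, 32, 40, 58, 80, 87, 90, 97]


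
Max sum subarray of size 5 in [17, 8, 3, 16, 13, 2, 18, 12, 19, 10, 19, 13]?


[0:5]: 57
[1:6]: 42
[2:7]: 52
[3:8]: 61
[4:9]: 64
[5:10]: 61
[6:11]: 78
[7:12]: 73

Max: 78 at [6:11]


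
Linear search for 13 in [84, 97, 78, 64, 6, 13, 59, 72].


i=0: 84!=13
i=1: 97!=13
i=2: 78!=13
i=3: 64!=13
i=4: 6!=13
i=5: 13==13 found!

Found at 5, 6 comps


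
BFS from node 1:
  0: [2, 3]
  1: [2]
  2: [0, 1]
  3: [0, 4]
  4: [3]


Visit 1, enqueue [2]
Visit 2, enqueue [0]
Visit 0, enqueue [3]
Visit 3, enqueue [4]
Visit 4, enqueue []

BFS order: [1, 2, 0, 3, 4]


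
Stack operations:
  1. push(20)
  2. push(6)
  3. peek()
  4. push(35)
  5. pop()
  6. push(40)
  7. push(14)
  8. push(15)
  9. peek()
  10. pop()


push(20) -> [20]
push(6) -> [20, 6]
peek()->6
push(35) -> [20, 6, 35]
pop()->35, [20, 6]
push(40) -> [20, 6, 40]
push(14) -> [20, 6, 40, 14]
push(15) -> [20, 6, 40, 14, 15]
peek()->15
pop()->15, [20, 6, 40, 14]

Final stack: [20, 6, 40, 14]


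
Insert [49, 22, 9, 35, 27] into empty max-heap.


Insert 49: [49]
Insert 22: [49, 22]
Insert 9: [49, 22, 9]
Insert 35: [49, 35, 9, 22]
Insert 27: [49, 35, 9, 22, 27]

Final heap: [49, 35, 9, 22, 27]


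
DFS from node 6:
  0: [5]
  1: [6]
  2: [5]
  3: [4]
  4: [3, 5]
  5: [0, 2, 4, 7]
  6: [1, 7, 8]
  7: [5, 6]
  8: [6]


Visit 6, push [8, 7, 1]
Visit 1, push []
Visit 7, push [5]
Visit 5, push [4, 2, 0]
Visit 0, push []
Visit 2, push []
Visit 4, push [3]
Visit 3, push []
Visit 8, push []

DFS order: [6, 1, 7, 5, 0, 2, 4, 3, 8]


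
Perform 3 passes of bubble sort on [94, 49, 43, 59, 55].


Initial: [94, 49, 43, 59, 55]
Pass 1: [49, 43, 59, 55, 94] (4 swaps)
Pass 2: [43, 49, 55, 59, 94] (2 swaps)
Pass 3: [43, 49, 55, 59, 94] (0 swaps)

After 3 passes: [43, 49, 55, 59, 94]


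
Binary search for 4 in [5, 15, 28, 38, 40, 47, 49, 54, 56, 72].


Step 1: lo=0, hi=9, mid=4, val=40
Step 2: lo=0, hi=3, mid=1, val=15
Step 3: lo=0, hi=0, mid=0, val=5

Not found


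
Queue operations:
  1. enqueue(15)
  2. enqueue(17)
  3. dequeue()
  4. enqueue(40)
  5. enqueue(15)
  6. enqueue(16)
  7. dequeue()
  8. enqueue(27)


enqueue(15) -> [15]
enqueue(17) -> [15, 17]
dequeue()->15, [17]
enqueue(40) -> [17, 40]
enqueue(15) -> [17, 40, 15]
enqueue(16) -> [17, 40, 15, 16]
dequeue()->17, [40, 15, 16]
enqueue(27) -> [40, 15, 16, 27]

Final queue: [40, 15, 16, 27]


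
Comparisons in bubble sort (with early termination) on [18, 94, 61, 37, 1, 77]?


Algorithm: bubble sort (with early termination)
Input: [18, 94, 61, 37, 1, 77]
Sorted: [1, 18, 37, 61, 77, 94]

15


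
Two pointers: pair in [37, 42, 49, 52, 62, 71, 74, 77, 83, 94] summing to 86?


lo=0(37)+hi=9(94)=131
lo=0(37)+hi=8(83)=120
lo=0(37)+hi=7(77)=114
lo=0(37)+hi=6(74)=111
lo=0(37)+hi=5(71)=108
lo=0(37)+hi=4(62)=99
lo=0(37)+hi=3(52)=89
lo=0(37)+hi=2(49)=86

Yes: 37+49=86


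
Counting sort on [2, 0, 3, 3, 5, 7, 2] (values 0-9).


Input: [2, 0, 3, 3, 5, 7, 2]
Counts: [1, 0, 2, 2, 0, 1, 0, 1, 0, 0]

Sorted: [0, 2, 2, 3, 3, 5, 7]


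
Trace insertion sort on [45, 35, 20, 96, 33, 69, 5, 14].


Initial: [45, 35, 20, 96, 33, 69, 5, 14]
Insert 35: [35, 45, 20, 96, 33, 69, 5, 14]
Insert 20: [20, 35, 45, 96, 33, 69, 5, 14]
Insert 96: [20, 35, 45, 96, 33, 69, 5, 14]
Insert 33: [20, 33, 35, 45, 96, 69, 5, 14]
Insert 69: [20, 33, 35, 45, 69, 96, 5, 14]
Insert 5: [5, 20, 33, 35, 45, 69, 96, 14]
Insert 14: [5, 14, 20, 33, 35, 45, 69, 96]

Sorted: [5, 14, 20, 33, 35, 45, 69, 96]


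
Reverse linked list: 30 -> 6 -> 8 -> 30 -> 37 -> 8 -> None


Step 1: curr=30, set curr.next=prev(None) | reversed so far: 30
Step 2: curr=6, set curr.next=prev(30) | reversed so far: 6 -> 30
Step 3: curr=8, set curr.next=prev(6) | reversed so far: 8 -> 6 -> 30
Step 4: curr=30, set curr.next=prev(8) | reversed so far: 30 -> 8 -> 6 -> 30
Step 5: curr=37, set curr.next=prev(30) | reversed so far: 37 -> 30 -> 8 -> 6 -> 30
Step 6: curr=8, set curr.next=prev(37) | reversed so far: 8 -> 37 -> 30 -> 8 -> 6 -> 30

8 -> 37 -> 30 -> 8 -> 6 -> 30 -> None


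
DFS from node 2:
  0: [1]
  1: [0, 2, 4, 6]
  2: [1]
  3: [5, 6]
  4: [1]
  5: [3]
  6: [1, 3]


Visit 2, push [1]
Visit 1, push [6, 4, 0]
Visit 0, push []
Visit 4, push []
Visit 6, push [3]
Visit 3, push [5]
Visit 5, push []

DFS order: [2, 1, 0, 4, 6, 3, 5]


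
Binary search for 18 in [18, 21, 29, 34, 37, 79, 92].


Step 1: lo=0, hi=6, mid=3, val=34
Step 2: lo=0, hi=2, mid=1, val=21
Step 3: lo=0, hi=0, mid=0, val=18

Found at index 0


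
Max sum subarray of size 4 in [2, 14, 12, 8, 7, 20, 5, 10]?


[0:4]: 36
[1:5]: 41
[2:6]: 47
[3:7]: 40
[4:8]: 42

Max: 47 at [2:6]


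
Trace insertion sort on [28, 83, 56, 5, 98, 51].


Initial: [28, 83, 56, 5, 98, 51]
Insert 83: [28, 83, 56, 5, 98, 51]
Insert 56: [28, 56, 83, 5, 98, 51]
Insert 5: [5, 28, 56, 83, 98, 51]
Insert 98: [5, 28, 56, 83, 98, 51]
Insert 51: [5, 28, 51, 56, 83, 98]

Sorted: [5, 28, 51, 56, 83, 98]


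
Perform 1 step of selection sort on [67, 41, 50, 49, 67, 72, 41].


Initial: [67, 41, 50, 49, 67, 72, 41]
Step 1: min=41 at 1
  Swap: [41, 67, 50, 49, 67, 72, 41]

After 1 step: [41, 67, 50, 49, 67, 72, 41]


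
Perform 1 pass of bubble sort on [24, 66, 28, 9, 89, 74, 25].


Initial: [24, 66, 28, 9, 89, 74, 25]
Pass 1: [24, 28, 9, 66, 74, 25, 89] (4 swaps)

After 1 pass: [24, 28, 9, 66, 74, 25, 89]


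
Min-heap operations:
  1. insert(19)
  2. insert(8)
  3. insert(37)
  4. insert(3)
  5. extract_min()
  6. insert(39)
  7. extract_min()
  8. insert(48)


insert(19) -> [19]
insert(8) -> [8, 19]
insert(37) -> [8, 19, 37]
insert(3) -> [3, 8, 37, 19]
extract_min()->3, [8, 19, 37]
insert(39) -> [8, 19, 37, 39]
extract_min()->8, [19, 39, 37]
insert(48) -> [19, 39, 37, 48]

Final heap: [19, 39, 37, 48]


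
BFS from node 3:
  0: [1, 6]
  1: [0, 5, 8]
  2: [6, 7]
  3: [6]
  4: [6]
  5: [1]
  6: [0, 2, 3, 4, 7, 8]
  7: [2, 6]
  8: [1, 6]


Visit 3, enqueue [6]
Visit 6, enqueue [0, 2, 4, 7, 8]
Visit 0, enqueue [1]
Visit 2, enqueue []
Visit 4, enqueue []
Visit 7, enqueue []
Visit 8, enqueue []
Visit 1, enqueue [5]
Visit 5, enqueue []

BFS order: [3, 6, 0, 2, 4, 7, 8, 1, 5]


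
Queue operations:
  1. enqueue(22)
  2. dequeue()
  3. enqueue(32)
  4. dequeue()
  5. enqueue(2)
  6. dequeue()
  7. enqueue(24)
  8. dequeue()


enqueue(22) -> [22]
dequeue()->22, []
enqueue(32) -> [32]
dequeue()->32, []
enqueue(2) -> [2]
dequeue()->2, []
enqueue(24) -> [24]
dequeue()->24, []

Final queue: []


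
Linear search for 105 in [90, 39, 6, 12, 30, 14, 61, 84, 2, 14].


i=0: 90!=105
i=1: 39!=105
i=2: 6!=105
i=3: 12!=105
i=4: 30!=105
i=5: 14!=105
i=6: 61!=105
i=7: 84!=105
i=8: 2!=105
i=9: 14!=105

Not found, 10 comps


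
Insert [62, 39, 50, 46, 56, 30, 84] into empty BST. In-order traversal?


Insert 62: root
Insert 39: L from 62
Insert 50: L from 62 -> R from 39
Insert 46: L from 62 -> R from 39 -> L from 50
Insert 56: L from 62 -> R from 39 -> R from 50
Insert 30: L from 62 -> L from 39
Insert 84: R from 62

In-order: [30, 39, 46, 50, 56, 62, 84]


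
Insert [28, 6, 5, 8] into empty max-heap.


Insert 28: [28]
Insert 6: [28, 6]
Insert 5: [28, 6, 5]
Insert 8: [28, 8, 5, 6]

Final heap: [28, 8, 5, 6]


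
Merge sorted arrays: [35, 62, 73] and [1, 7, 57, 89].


Take 1 from B
Take 7 from B
Take 35 from A
Take 57 from B
Take 62 from A
Take 73 from A

Merged: [1, 7, 35, 57, 62, 73, 89]


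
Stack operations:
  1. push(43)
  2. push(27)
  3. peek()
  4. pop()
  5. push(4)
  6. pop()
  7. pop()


push(43) -> [43]
push(27) -> [43, 27]
peek()->27
pop()->27, [43]
push(4) -> [43, 4]
pop()->4, [43]
pop()->43, []

Final stack: []


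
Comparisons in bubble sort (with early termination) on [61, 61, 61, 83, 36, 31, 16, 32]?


Algorithm: bubble sort (with early termination)
Input: [61, 61, 61, 83, 36, 31, 16, 32]
Sorted: [16, 31, 32, 36, 61, 61, 61, 83]

28


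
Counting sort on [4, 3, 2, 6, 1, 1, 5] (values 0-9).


Input: [4, 3, 2, 6, 1, 1, 5]
Counts: [0, 2, 1, 1, 1, 1, 1, 0, 0, 0]

Sorted: [1, 1, 2, 3, 4, 5, 6]


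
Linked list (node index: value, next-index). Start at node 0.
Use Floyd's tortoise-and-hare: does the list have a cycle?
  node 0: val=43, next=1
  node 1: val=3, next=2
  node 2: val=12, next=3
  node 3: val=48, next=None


Floyd's tortoise (slow, +1) and hare (fast, +2):
  init: slow=0, fast=0
  step 1: slow=1, fast=2
  step 2: fast 2->3->None, no cycle

Cycle: no


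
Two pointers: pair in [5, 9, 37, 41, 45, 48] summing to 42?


lo=0(5)+hi=5(48)=53
lo=0(5)+hi=4(45)=50
lo=0(5)+hi=3(41)=46
lo=0(5)+hi=2(37)=42

Yes: 5+37=42


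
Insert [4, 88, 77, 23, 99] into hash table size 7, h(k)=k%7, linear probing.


Insert 4: h=4 -> slot 4
Insert 88: h=4, 1 probes -> slot 5
Insert 77: h=0 -> slot 0
Insert 23: h=2 -> slot 2
Insert 99: h=1 -> slot 1

Table: [77, 99, 23, None, 4, 88, None]


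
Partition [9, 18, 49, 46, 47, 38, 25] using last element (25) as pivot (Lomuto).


Pivot: 25
  9 <= 25: advance i (no swap)
  18 <= 25: advance i (no swap)
Place pivot at 2: [9, 18, 25, 46, 47, 38, 49]

Partitioned: [9, 18, 25, 46, 47, 38, 49]


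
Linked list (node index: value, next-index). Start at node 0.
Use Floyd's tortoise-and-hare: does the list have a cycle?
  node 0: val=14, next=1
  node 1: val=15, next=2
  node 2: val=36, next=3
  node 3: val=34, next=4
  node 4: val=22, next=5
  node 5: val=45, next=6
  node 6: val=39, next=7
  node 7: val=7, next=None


Floyd's tortoise (slow, +1) and hare (fast, +2):
  init: slow=0, fast=0
  step 1: slow=1, fast=2
  step 2: slow=2, fast=4
  step 3: slow=3, fast=6
  step 4: fast 6->7->None, no cycle

Cycle: no


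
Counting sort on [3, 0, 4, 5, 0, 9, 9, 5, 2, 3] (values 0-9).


Input: [3, 0, 4, 5, 0, 9, 9, 5, 2, 3]
Counts: [2, 0, 1, 2, 1, 2, 0, 0, 0, 2]

Sorted: [0, 0, 2, 3, 3, 4, 5, 5, 9, 9]


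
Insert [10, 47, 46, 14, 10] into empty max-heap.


Insert 10: [10]
Insert 47: [47, 10]
Insert 46: [47, 10, 46]
Insert 14: [47, 14, 46, 10]
Insert 10: [47, 14, 46, 10, 10]

Final heap: [47, 14, 46, 10, 10]


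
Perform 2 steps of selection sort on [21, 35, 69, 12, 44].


Initial: [21, 35, 69, 12, 44]
Step 1: min=12 at 3
  Swap: [12, 35, 69, 21, 44]
Step 2: min=21 at 3
  Swap: [12, 21, 69, 35, 44]

After 2 steps: [12, 21, 69, 35, 44]


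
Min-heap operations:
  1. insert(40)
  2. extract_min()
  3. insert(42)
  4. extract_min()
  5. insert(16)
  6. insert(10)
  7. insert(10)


insert(40) -> [40]
extract_min()->40, []
insert(42) -> [42]
extract_min()->42, []
insert(16) -> [16]
insert(10) -> [10, 16]
insert(10) -> [10, 16, 10]

Final heap: [10, 16, 10]


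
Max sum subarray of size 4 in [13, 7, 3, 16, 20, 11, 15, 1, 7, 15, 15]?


[0:4]: 39
[1:5]: 46
[2:6]: 50
[3:7]: 62
[4:8]: 47
[5:9]: 34
[6:10]: 38
[7:11]: 38

Max: 62 at [3:7]


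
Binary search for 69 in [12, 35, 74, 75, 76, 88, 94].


Step 1: lo=0, hi=6, mid=3, val=75
Step 2: lo=0, hi=2, mid=1, val=35
Step 3: lo=2, hi=2, mid=2, val=74

Not found


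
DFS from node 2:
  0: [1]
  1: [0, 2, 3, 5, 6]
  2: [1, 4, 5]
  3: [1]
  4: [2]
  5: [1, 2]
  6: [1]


Visit 2, push [5, 4, 1]
Visit 1, push [6, 5, 3, 0]
Visit 0, push []
Visit 3, push []
Visit 5, push []
Visit 6, push []
Visit 4, push []

DFS order: [2, 1, 0, 3, 5, 6, 4]


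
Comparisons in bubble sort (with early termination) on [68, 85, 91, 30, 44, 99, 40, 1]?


Algorithm: bubble sort (with early termination)
Input: [68, 85, 91, 30, 44, 99, 40, 1]
Sorted: [1, 30, 40, 44, 68, 85, 91, 99]

28


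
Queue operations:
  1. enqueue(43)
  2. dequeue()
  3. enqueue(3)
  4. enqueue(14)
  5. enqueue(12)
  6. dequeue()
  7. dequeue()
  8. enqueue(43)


enqueue(43) -> [43]
dequeue()->43, []
enqueue(3) -> [3]
enqueue(14) -> [3, 14]
enqueue(12) -> [3, 14, 12]
dequeue()->3, [14, 12]
dequeue()->14, [12]
enqueue(43) -> [12, 43]

Final queue: [12, 43]


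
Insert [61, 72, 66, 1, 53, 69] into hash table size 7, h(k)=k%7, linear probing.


Insert 61: h=5 -> slot 5
Insert 72: h=2 -> slot 2
Insert 66: h=3 -> slot 3
Insert 1: h=1 -> slot 1
Insert 53: h=4 -> slot 4
Insert 69: h=6 -> slot 6

Table: [None, 1, 72, 66, 53, 61, 69]


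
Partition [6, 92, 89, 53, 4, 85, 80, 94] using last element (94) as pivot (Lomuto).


Pivot: 94
  6 <= 94: advance i (no swap)
  92 <= 94: advance i (no swap)
  89 <= 94: advance i (no swap)
  53 <= 94: advance i (no swap)
  4 <= 94: advance i (no swap)
  85 <= 94: advance i (no swap)
  80 <= 94: advance i (no swap)
Place pivot at 7: [6, 92, 89, 53, 4, 85, 80, 94]

Partitioned: [6, 92, 89, 53, 4, 85, 80, 94]


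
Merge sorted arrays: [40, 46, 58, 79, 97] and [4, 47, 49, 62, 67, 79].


Take 4 from B
Take 40 from A
Take 46 from A
Take 47 from B
Take 49 from B
Take 58 from A
Take 62 from B
Take 67 from B
Take 79 from A
Take 79 from B

Merged: [4, 40, 46, 47, 49, 58, 62, 67, 79, 79, 97]


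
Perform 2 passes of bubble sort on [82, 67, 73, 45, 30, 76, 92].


Initial: [82, 67, 73, 45, 30, 76, 92]
Pass 1: [67, 73, 45, 30, 76, 82, 92] (5 swaps)
Pass 2: [67, 45, 30, 73, 76, 82, 92] (2 swaps)

After 2 passes: [67, 45, 30, 73, 76, 82, 92]


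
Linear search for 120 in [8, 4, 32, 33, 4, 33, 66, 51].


i=0: 8!=120
i=1: 4!=120
i=2: 32!=120
i=3: 33!=120
i=4: 4!=120
i=5: 33!=120
i=6: 66!=120
i=7: 51!=120

Not found, 8 comps


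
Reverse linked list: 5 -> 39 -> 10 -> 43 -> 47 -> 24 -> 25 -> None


Step 1: curr=5, set curr.next=prev(None) | reversed so far: 5
Step 2: curr=39, set curr.next=prev(5) | reversed so far: 39 -> 5
Step 3: curr=10, set curr.next=prev(39) | reversed so far: 10 -> 39 -> 5
Step 4: curr=43, set curr.next=prev(10) | reversed so far: 43 -> 10 -> 39 -> 5
Step 5: curr=47, set curr.next=prev(43) | reversed so far: 47 -> 43 -> 10 -> 39 -> 5
Step 6: curr=24, set curr.next=prev(47) | reversed so far: 24 -> 47 -> 43 -> 10 -> 39 -> 5
Step 7: curr=25, set curr.next=prev(24) | reversed so far: 25 -> 24 -> 47 -> 43 -> 10 -> 39 -> 5

25 -> 24 -> 47 -> 43 -> 10 -> 39 -> 5 -> None


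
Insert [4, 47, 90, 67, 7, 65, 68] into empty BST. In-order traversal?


Insert 4: root
Insert 47: R from 4
Insert 90: R from 4 -> R from 47
Insert 67: R from 4 -> R from 47 -> L from 90
Insert 7: R from 4 -> L from 47
Insert 65: R from 4 -> R from 47 -> L from 90 -> L from 67
Insert 68: R from 4 -> R from 47 -> L from 90 -> R from 67

In-order: [4, 7, 47, 65, 67, 68, 90]


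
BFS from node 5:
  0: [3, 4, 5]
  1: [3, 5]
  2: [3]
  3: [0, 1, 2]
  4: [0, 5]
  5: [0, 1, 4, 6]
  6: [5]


Visit 5, enqueue [0, 1, 4, 6]
Visit 0, enqueue [3]
Visit 1, enqueue []
Visit 4, enqueue []
Visit 6, enqueue []
Visit 3, enqueue [2]
Visit 2, enqueue []

BFS order: [5, 0, 1, 4, 6, 3, 2]


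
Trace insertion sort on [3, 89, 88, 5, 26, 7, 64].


Initial: [3, 89, 88, 5, 26, 7, 64]
Insert 89: [3, 89, 88, 5, 26, 7, 64]
Insert 88: [3, 88, 89, 5, 26, 7, 64]
Insert 5: [3, 5, 88, 89, 26, 7, 64]
Insert 26: [3, 5, 26, 88, 89, 7, 64]
Insert 7: [3, 5, 7, 26, 88, 89, 64]
Insert 64: [3, 5, 7, 26, 64, 88, 89]

Sorted: [3, 5, 7, 26, 64, 88, 89]


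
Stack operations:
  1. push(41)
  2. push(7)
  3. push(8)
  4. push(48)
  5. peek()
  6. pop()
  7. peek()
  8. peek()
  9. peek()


push(41) -> [41]
push(7) -> [41, 7]
push(8) -> [41, 7, 8]
push(48) -> [41, 7, 8, 48]
peek()->48
pop()->48, [41, 7, 8]
peek()->8
peek()->8
peek()->8

Final stack: [41, 7, 8]


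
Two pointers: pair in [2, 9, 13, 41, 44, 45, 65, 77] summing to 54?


lo=0(2)+hi=7(77)=79
lo=0(2)+hi=6(65)=67
lo=0(2)+hi=5(45)=47
lo=1(9)+hi=5(45)=54

Yes: 9+45=54


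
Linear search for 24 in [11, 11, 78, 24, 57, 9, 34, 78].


i=0: 11!=24
i=1: 11!=24
i=2: 78!=24
i=3: 24==24 found!

Found at 3, 4 comps


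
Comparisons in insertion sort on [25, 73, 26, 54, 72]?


Algorithm: insertion sort
Input: [25, 73, 26, 54, 72]
Sorted: [25, 26, 54, 72, 73]

7


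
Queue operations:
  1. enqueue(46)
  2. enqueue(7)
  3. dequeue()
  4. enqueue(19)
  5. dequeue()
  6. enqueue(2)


enqueue(46) -> [46]
enqueue(7) -> [46, 7]
dequeue()->46, [7]
enqueue(19) -> [7, 19]
dequeue()->7, [19]
enqueue(2) -> [19, 2]

Final queue: [19, 2]


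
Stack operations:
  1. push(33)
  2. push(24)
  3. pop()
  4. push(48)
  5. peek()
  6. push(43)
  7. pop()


push(33) -> [33]
push(24) -> [33, 24]
pop()->24, [33]
push(48) -> [33, 48]
peek()->48
push(43) -> [33, 48, 43]
pop()->43, [33, 48]

Final stack: [33, 48]


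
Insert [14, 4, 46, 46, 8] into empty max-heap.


Insert 14: [14]
Insert 4: [14, 4]
Insert 46: [46, 4, 14]
Insert 46: [46, 46, 14, 4]
Insert 8: [46, 46, 14, 4, 8]

Final heap: [46, 46, 14, 4, 8]


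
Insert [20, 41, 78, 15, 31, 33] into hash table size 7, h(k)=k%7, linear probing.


Insert 20: h=6 -> slot 6
Insert 41: h=6, 1 probes -> slot 0
Insert 78: h=1 -> slot 1
Insert 15: h=1, 1 probes -> slot 2
Insert 31: h=3 -> slot 3
Insert 33: h=5 -> slot 5

Table: [41, 78, 15, 31, None, 33, 20]


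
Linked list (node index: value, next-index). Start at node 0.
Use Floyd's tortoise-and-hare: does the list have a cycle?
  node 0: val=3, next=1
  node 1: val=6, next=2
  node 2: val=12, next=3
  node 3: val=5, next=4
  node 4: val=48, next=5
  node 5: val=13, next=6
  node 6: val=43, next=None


Floyd's tortoise (slow, +1) and hare (fast, +2):
  init: slow=0, fast=0
  step 1: slow=1, fast=2
  step 2: slow=2, fast=4
  step 3: slow=3, fast=6
  step 4: fast -> None, no cycle

Cycle: no


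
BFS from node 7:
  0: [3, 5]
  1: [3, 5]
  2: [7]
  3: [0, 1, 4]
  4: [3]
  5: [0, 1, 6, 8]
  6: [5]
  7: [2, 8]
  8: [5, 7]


Visit 7, enqueue [2, 8]
Visit 2, enqueue []
Visit 8, enqueue [5]
Visit 5, enqueue [0, 1, 6]
Visit 0, enqueue [3]
Visit 1, enqueue []
Visit 6, enqueue []
Visit 3, enqueue [4]
Visit 4, enqueue []

BFS order: [7, 2, 8, 5, 0, 1, 6, 3, 4]


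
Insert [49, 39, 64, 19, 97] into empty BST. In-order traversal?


Insert 49: root
Insert 39: L from 49
Insert 64: R from 49
Insert 19: L from 49 -> L from 39
Insert 97: R from 49 -> R from 64

In-order: [19, 39, 49, 64, 97]


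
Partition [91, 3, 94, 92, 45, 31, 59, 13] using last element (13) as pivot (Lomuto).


Pivot: 13
  3 <= 13: swap -> [3, 91, 94, 92, 45, 31, 59, 13]
Place pivot at 1: [3, 13, 94, 92, 45, 31, 59, 91]

Partitioned: [3, 13, 94, 92, 45, 31, 59, 91]


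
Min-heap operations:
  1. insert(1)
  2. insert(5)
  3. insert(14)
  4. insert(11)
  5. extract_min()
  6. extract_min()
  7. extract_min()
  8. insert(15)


insert(1) -> [1]
insert(5) -> [1, 5]
insert(14) -> [1, 5, 14]
insert(11) -> [1, 5, 14, 11]
extract_min()->1, [5, 11, 14]
extract_min()->5, [11, 14]
extract_min()->11, [14]
insert(15) -> [14, 15]

Final heap: [14, 15]


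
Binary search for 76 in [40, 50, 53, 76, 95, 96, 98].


Step 1: lo=0, hi=6, mid=3, val=76

Found at index 3


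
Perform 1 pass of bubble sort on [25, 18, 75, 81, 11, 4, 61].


Initial: [25, 18, 75, 81, 11, 4, 61]
Pass 1: [18, 25, 75, 11, 4, 61, 81] (4 swaps)

After 1 pass: [18, 25, 75, 11, 4, 61, 81]


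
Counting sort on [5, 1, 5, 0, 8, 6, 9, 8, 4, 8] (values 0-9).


Input: [5, 1, 5, 0, 8, 6, 9, 8, 4, 8]
Counts: [1, 1, 0, 0, 1, 2, 1, 0, 3, 1]

Sorted: [0, 1, 4, 5, 5, 6, 8, 8, 8, 9]


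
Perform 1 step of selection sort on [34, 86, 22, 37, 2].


Initial: [34, 86, 22, 37, 2]
Step 1: min=2 at 4
  Swap: [2, 86, 22, 37, 34]

After 1 step: [2, 86, 22, 37, 34]


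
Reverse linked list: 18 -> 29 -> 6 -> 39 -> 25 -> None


Step 1: curr=18, set curr.next=prev(None) | reversed so far: 18
Step 2: curr=29, set curr.next=prev(18) | reversed so far: 29 -> 18
Step 3: curr=6, set curr.next=prev(29) | reversed so far: 6 -> 29 -> 18
Step 4: curr=39, set curr.next=prev(6) | reversed so far: 39 -> 6 -> 29 -> 18
Step 5: curr=25, set curr.next=prev(39) | reversed so far: 25 -> 39 -> 6 -> 29 -> 18

25 -> 39 -> 6 -> 29 -> 18 -> None


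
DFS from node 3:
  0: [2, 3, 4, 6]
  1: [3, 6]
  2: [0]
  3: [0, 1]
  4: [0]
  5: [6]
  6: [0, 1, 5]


Visit 3, push [1, 0]
Visit 0, push [6, 4, 2]
Visit 2, push []
Visit 4, push []
Visit 6, push [5, 1]
Visit 1, push []
Visit 5, push []

DFS order: [3, 0, 2, 4, 6, 1, 5]


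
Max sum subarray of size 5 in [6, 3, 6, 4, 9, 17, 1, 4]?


[0:5]: 28
[1:6]: 39
[2:7]: 37
[3:8]: 35

Max: 39 at [1:6]


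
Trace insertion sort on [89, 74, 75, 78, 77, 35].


Initial: [89, 74, 75, 78, 77, 35]
Insert 74: [74, 89, 75, 78, 77, 35]
Insert 75: [74, 75, 89, 78, 77, 35]
Insert 78: [74, 75, 78, 89, 77, 35]
Insert 77: [74, 75, 77, 78, 89, 35]
Insert 35: [35, 74, 75, 77, 78, 89]

Sorted: [35, 74, 75, 77, 78, 89]


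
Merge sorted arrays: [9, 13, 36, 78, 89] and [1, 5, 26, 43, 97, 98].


Take 1 from B
Take 5 from B
Take 9 from A
Take 13 from A
Take 26 from B
Take 36 from A
Take 43 from B
Take 78 from A
Take 89 from A

Merged: [1, 5, 9, 13, 26, 36, 43, 78, 89, 97, 98]


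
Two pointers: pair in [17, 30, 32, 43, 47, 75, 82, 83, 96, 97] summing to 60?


lo=0(17)+hi=9(97)=114
lo=0(17)+hi=8(96)=113
lo=0(17)+hi=7(83)=100
lo=0(17)+hi=6(82)=99
lo=0(17)+hi=5(75)=92
lo=0(17)+hi=4(47)=64
lo=0(17)+hi=3(43)=60

Yes: 17+43=60


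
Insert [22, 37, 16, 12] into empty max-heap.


Insert 22: [22]
Insert 37: [37, 22]
Insert 16: [37, 22, 16]
Insert 12: [37, 22, 16, 12]

Final heap: [37, 22, 16, 12]


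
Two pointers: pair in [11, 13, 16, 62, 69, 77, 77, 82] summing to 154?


lo=0(11)+hi=7(82)=93
lo=1(13)+hi=7(82)=95
lo=2(16)+hi=7(82)=98
lo=3(62)+hi=7(82)=144
lo=4(69)+hi=7(82)=151
lo=5(77)+hi=7(82)=159
lo=5(77)+hi=6(77)=154

Yes: 77+77=154


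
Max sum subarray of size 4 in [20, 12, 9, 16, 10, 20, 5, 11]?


[0:4]: 57
[1:5]: 47
[2:6]: 55
[3:7]: 51
[4:8]: 46

Max: 57 at [0:4]


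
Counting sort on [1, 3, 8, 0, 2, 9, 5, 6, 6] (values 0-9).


Input: [1, 3, 8, 0, 2, 9, 5, 6, 6]
Counts: [1, 1, 1, 1, 0, 1, 2, 0, 1, 1]

Sorted: [0, 1, 2, 3, 5, 6, 6, 8, 9]


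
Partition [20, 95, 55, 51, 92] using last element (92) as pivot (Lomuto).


Pivot: 92
  20 <= 92: advance i (no swap)
  55 <= 92: swap -> [20, 55, 95, 51, 92]
  51 <= 92: swap -> [20, 55, 51, 95, 92]
Place pivot at 3: [20, 55, 51, 92, 95]

Partitioned: [20, 55, 51, 92, 95]


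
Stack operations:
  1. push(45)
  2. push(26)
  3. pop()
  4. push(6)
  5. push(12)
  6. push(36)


push(45) -> [45]
push(26) -> [45, 26]
pop()->26, [45]
push(6) -> [45, 6]
push(12) -> [45, 6, 12]
push(36) -> [45, 6, 12, 36]

Final stack: [45, 6, 12, 36]


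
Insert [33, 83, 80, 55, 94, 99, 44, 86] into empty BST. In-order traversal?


Insert 33: root
Insert 83: R from 33
Insert 80: R from 33 -> L from 83
Insert 55: R from 33 -> L from 83 -> L from 80
Insert 94: R from 33 -> R from 83
Insert 99: R from 33 -> R from 83 -> R from 94
Insert 44: R from 33 -> L from 83 -> L from 80 -> L from 55
Insert 86: R from 33 -> R from 83 -> L from 94

In-order: [33, 44, 55, 80, 83, 86, 94, 99]


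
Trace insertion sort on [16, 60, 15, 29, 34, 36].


Initial: [16, 60, 15, 29, 34, 36]
Insert 60: [16, 60, 15, 29, 34, 36]
Insert 15: [15, 16, 60, 29, 34, 36]
Insert 29: [15, 16, 29, 60, 34, 36]
Insert 34: [15, 16, 29, 34, 60, 36]
Insert 36: [15, 16, 29, 34, 36, 60]

Sorted: [15, 16, 29, 34, 36, 60]


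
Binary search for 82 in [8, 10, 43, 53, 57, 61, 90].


Step 1: lo=0, hi=6, mid=3, val=53
Step 2: lo=4, hi=6, mid=5, val=61
Step 3: lo=6, hi=6, mid=6, val=90

Not found


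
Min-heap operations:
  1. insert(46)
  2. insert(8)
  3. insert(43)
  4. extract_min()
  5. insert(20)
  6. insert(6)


insert(46) -> [46]
insert(8) -> [8, 46]
insert(43) -> [8, 46, 43]
extract_min()->8, [43, 46]
insert(20) -> [20, 46, 43]
insert(6) -> [6, 20, 43, 46]

Final heap: [6, 20, 43, 46]


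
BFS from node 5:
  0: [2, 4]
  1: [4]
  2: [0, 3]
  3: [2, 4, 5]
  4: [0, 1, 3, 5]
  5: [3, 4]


Visit 5, enqueue [3, 4]
Visit 3, enqueue [2]
Visit 4, enqueue [0, 1]
Visit 2, enqueue []
Visit 0, enqueue []
Visit 1, enqueue []

BFS order: [5, 3, 4, 2, 0, 1]


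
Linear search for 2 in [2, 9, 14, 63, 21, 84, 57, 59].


i=0: 2==2 found!

Found at 0, 1 comps


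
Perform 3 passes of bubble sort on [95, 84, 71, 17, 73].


Initial: [95, 84, 71, 17, 73]
Pass 1: [84, 71, 17, 73, 95] (4 swaps)
Pass 2: [71, 17, 73, 84, 95] (3 swaps)
Pass 3: [17, 71, 73, 84, 95] (1 swaps)

After 3 passes: [17, 71, 73, 84, 95]


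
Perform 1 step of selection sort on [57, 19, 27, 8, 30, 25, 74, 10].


Initial: [57, 19, 27, 8, 30, 25, 74, 10]
Step 1: min=8 at 3
  Swap: [8, 19, 27, 57, 30, 25, 74, 10]

After 1 step: [8, 19, 27, 57, 30, 25, 74, 10]


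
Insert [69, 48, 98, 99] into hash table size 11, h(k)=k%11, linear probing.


Insert 69: h=3 -> slot 3
Insert 48: h=4 -> slot 4
Insert 98: h=10 -> slot 10
Insert 99: h=0 -> slot 0

Table: [99, None, None, 69, 48, None, None, None, None, None, 98]


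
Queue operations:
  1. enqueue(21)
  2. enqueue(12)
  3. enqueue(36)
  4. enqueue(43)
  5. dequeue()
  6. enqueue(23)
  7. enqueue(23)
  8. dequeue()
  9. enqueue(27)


enqueue(21) -> [21]
enqueue(12) -> [21, 12]
enqueue(36) -> [21, 12, 36]
enqueue(43) -> [21, 12, 36, 43]
dequeue()->21, [12, 36, 43]
enqueue(23) -> [12, 36, 43, 23]
enqueue(23) -> [12, 36, 43, 23, 23]
dequeue()->12, [36, 43, 23, 23]
enqueue(27) -> [36, 43, 23, 23, 27]

Final queue: [36, 43, 23, 23, 27]


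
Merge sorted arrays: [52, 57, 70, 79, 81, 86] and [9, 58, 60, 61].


Take 9 from B
Take 52 from A
Take 57 from A
Take 58 from B
Take 60 from B
Take 61 from B

Merged: [9, 52, 57, 58, 60, 61, 70, 79, 81, 86]


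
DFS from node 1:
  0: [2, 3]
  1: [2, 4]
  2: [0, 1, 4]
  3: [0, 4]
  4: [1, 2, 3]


Visit 1, push [4, 2]
Visit 2, push [4, 0]
Visit 0, push [3]
Visit 3, push [4]
Visit 4, push []

DFS order: [1, 2, 0, 3, 4]


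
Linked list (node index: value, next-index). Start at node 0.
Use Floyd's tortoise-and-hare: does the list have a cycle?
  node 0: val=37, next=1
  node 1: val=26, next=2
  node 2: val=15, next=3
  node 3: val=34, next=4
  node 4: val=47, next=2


Floyd's tortoise (slow, +1) and hare (fast, +2):
  init: slow=0, fast=0
  step 1: slow=1, fast=2
  step 2: slow=2, fast=4
  step 3: slow=3, fast=3
  slow == fast at node 3: cycle detected

Cycle: yes


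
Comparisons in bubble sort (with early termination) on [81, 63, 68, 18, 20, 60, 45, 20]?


Algorithm: bubble sort (with early termination)
Input: [81, 63, 68, 18, 20, 60, 45, 20]
Sorted: [18, 20, 20, 45, 60, 63, 68, 81]

27


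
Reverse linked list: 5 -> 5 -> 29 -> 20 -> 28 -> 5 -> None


Step 1: curr=5, set curr.next=prev(None) | reversed so far: 5
Step 2: curr=5, set curr.next=prev(5) | reversed so far: 5 -> 5
Step 3: curr=29, set curr.next=prev(5) | reversed so far: 29 -> 5 -> 5
Step 4: curr=20, set curr.next=prev(29) | reversed so far: 20 -> 29 -> 5 -> 5
Step 5: curr=28, set curr.next=prev(20) | reversed so far: 28 -> 20 -> 29 -> 5 -> 5
Step 6: curr=5, set curr.next=prev(28) | reversed so far: 5 -> 28 -> 20 -> 29 -> 5 -> 5

5 -> 28 -> 20 -> 29 -> 5 -> 5 -> None


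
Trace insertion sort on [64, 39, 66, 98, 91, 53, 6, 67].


Initial: [64, 39, 66, 98, 91, 53, 6, 67]
Insert 39: [39, 64, 66, 98, 91, 53, 6, 67]
Insert 66: [39, 64, 66, 98, 91, 53, 6, 67]
Insert 98: [39, 64, 66, 98, 91, 53, 6, 67]
Insert 91: [39, 64, 66, 91, 98, 53, 6, 67]
Insert 53: [39, 53, 64, 66, 91, 98, 6, 67]
Insert 6: [6, 39, 53, 64, 66, 91, 98, 67]
Insert 67: [6, 39, 53, 64, 66, 67, 91, 98]

Sorted: [6, 39, 53, 64, 66, 67, 91, 98]


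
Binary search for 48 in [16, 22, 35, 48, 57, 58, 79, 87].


Step 1: lo=0, hi=7, mid=3, val=48

Found at index 3


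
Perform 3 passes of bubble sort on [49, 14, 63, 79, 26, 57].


Initial: [49, 14, 63, 79, 26, 57]
Pass 1: [14, 49, 63, 26, 57, 79] (3 swaps)
Pass 2: [14, 49, 26, 57, 63, 79] (2 swaps)
Pass 3: [14, 26, 49, 57, 63, 79] (1 swaps)

After 3 passes: [14, 26, 49, 57, 63, 79]


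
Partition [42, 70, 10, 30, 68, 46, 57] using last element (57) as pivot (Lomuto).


Pivot: 57
  42 <= 57: advance i (no swap)
  10 <= 57: swap -> [42, 10, 70, 30, 68, 46, 57]
  30 <= 57: swap -> [42, 10, 30, 70, 68, 46, 57]
  46 <= 57: swap -> [42, 10, 30, 46, 68, 70, 57]
Place pivot at 4: [42, 10, 30, 46, 57, 70, 68]

Partitioned: [42, 10, 30, 46, 57, 70, 68]


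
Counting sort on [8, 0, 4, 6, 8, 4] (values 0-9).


Input: [8, 0, 4, 6, 8, 4]
Counts: [1, 0, 0, 0, 2, 0, 1, 0, 2, 0]

Sorted: [0, 4, 4, 6, 8, 8]


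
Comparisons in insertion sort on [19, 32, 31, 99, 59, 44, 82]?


Algorithm: insertion sort
Input: [19, 32, 31, 99, 59, 44, 82]
Sorted: [19, 31, 32, 44, 59, 82, 99]

11


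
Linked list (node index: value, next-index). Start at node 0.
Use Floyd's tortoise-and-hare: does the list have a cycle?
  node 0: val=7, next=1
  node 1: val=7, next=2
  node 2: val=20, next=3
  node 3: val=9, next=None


Floyd's tortoise (slow, +1) and hare (fast, +2):
  init: slow=0, fast=0
  step 1: slow=1, fast=2
  step 2: fast 2->3->None, no cycle

Cycle: no


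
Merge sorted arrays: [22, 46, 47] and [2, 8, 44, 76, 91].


Take 2 from B
Take 8 from B
Take 22 from A
Take 44 from B
Take 46 from A
Take 47 from A

Merged: [2, 8, 22, 44, 46, 47, 76, 91]


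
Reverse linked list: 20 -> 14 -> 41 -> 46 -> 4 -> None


Step 1: curr=20, set curr.next=prev(None) | reversed so far: 20
Step 2: curr=14, set curr.next=prev(20) | reversed so far: 14 -> 20
Step 3: curr=41, set curr.next=prev(14) | reversed so far: 41 -> 14 -> 20
Step 4: curr=46, set curr.next=prev(41) | reversed so far: 46 -> 41 -> 14 -> 20
Step 5: curr=4, set curr.next=prev(46) | reversed so far: 4 -> 46 -> 41 -> 14 -> 20

4 -> 46 -> 41 -> 14 -> 20 -> None


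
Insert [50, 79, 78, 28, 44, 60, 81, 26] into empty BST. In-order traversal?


Insert 50: root
Insert 79: R from 50
Insert 78: R from 50 -> L from 79
Insert 28: L from 50
Insert 44: L from 50 -> R from 28
Insert 60: R from 50 -> L from 79 -> L from 78
Insert 81: R from 50 -> R from 79
Insert 26: L from 50 -> L from 28

In-order: [26, 28, 44, 50, 60, 78, 79, 81]


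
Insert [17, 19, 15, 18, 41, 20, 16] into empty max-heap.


Insert 17: [17]
Insert 19: [19, 17]
Insert 15: [19, 17, 15]
Insert 18: [19, 18, 15, 17]
Insert 41: [41, 19, 15, 17, 18]
Insert 20: [41, 19, 20, 17, 18, 15]
Insert 16: [41, 19, 20, 17, 18, 15, 16]

Final heap: [41, 19, 20, 17, 18, 15, 16]


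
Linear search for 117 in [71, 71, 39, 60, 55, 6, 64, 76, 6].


i=0: 71!=117
i=1: 71!=117
i=2: 39!=117
i=3: 60!=117
i=4: 55!=117
i=5: 6!=117
i=6: 64!=117
i=7: 76!=117
i=8: 6!=117

Not found, 9 comps


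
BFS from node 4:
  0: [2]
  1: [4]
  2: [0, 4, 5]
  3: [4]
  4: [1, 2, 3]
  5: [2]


Visit 4, enqueue [1, 2, 3]
Visit 1, enqueue []
Visit 2, enqueue [0, 5]
Visit 3, enqueue []
Visit 0, enqueue []
Visit 5, enqueue []

BFS order: [4, 1, 2, 3, 0, 5]


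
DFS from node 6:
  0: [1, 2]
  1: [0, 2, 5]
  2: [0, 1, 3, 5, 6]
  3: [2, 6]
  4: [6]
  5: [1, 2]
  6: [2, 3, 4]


Visit 6, push [4, 3, 2]
Visit 2, push [5, 3, 1, 0]
Visit 0, push [1]
Visit 1, push [5]
Visit 5, push []
Visit 3, push []
Visit 4, push []

DFS order: [6, 2, 0, 1, 5, 3, 4]


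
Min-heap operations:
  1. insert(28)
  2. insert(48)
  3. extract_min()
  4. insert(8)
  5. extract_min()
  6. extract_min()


insert(28) -> [28]
insert(48) -> [28, 48]
extract_min()->28, [48]
insert(8) -> [8, 48]
extract_min()->8, [48]
extract_min()->48, []

Final heap: []


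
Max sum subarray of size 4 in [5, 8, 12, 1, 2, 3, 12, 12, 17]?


[0:4]: 26
[1:5]: 23
[2:6]: 18
[3:7]: 18
[4:8]: 29
[5:9]: 44

Max: 44 at [5:9]


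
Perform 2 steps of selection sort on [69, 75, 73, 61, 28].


Initial: [69, 75, 73, 61, 28]
Step 1: min=28 at 4
  Swap: [28, 75, 73, 61, 69]
Step 2: min=61 at 3
  Swap: [28, 61, 73, 75, 69]

After 2 steps: [28, 61, 73, 75, 69]


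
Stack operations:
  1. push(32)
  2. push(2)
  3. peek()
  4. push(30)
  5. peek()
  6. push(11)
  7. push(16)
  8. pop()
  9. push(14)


push(32) -> [32]
push(2) -> [32, 2]
peek()->2
push(30) -> [32, 2, 30]
peek()->30
push(11) -> [32, 2, 30, 11]
push(16) -> [32, 2, 30, 11, 16]
pop()->16, [32, 2, 30, 11]
push(14) -> [32, 2, 30, 11, 14]

Final stack: [32, 2, 30, 11, 14]


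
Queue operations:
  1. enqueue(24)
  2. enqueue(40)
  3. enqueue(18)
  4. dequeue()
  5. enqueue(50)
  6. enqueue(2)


enqueue(24) -> [24]
enqueue(40) -> [24, 40]
enqueue(18) -> [24, 40, 18]
dequeue()->24, [40, 18]
enqueue(50) -> [40, 18, 50]
enqueue(2) -> [40, 18, 50, 2]

Final queue: [40, 18, 50, 2]


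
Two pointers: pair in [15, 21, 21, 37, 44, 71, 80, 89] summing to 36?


lo=0(15)+hi=7(89)=104
lo=0(15)+hi=6(80)=95
lo=0(15)+hi=5(71)=86
lo=0(15)+hi=4(44)=59
lo=0(15)+hi=3(37)=52
lo=0(15)+hi=2(21)=36

Yes: 15+21=36


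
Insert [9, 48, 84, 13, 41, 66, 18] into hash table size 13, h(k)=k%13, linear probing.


Insert 9: h=9 -> slot 9
Insert 48: h=9, 1 probes -> slot 10
Insert 84: h=6 -> slot 6
Insert 13: h=0 -> slot 0
Insert 41: h=2 -> slot 2
Insert 66: h=1 -> slot 1
Insert 18: h=5 -> slot 5

Table: [13, 66, 41, None, None, 18, 84, None, None, 9, 48, None, None]


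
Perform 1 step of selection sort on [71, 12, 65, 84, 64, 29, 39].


Initial: [71, 12, 65, 84, 64, 29, 39]
Step 1: min=12 at 1
  Swap: [12, 71, 65, 84, 64, 29, 39]

After 1 step: [12, 71, 65, 84, 64, 29, 39]


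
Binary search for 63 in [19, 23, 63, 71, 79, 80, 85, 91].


Step 1: lo=0, hi=7, mid=3, val=71
Step 2: lo=0, hi=2, mid=1, val=23
Step 3: lo=2, hi=2, mid=2, val=63

Found at index 2


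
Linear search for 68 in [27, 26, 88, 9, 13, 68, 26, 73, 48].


i=0: 27!=68
i=1: 26!=68
i=2: 88!=68
i=3: 9!=68
i=4: 13!=68
i=5: 68==68 found!

Found at 5, 6 comps


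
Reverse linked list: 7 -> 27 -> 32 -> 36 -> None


Step 1: curr=7, set curr.next=prev(None) | reversed so far: 7
Step 2: curr=27, set curr.next=prev(7) | reversed so far: 27 -> 7
Step 3: curr=32, set curr.next=prev(27) | reversed so far: 32 -> 27 -> 7
Step 4: curr=36, set curr.next=prev(32) | reversed so far: 36 -> 32 -> 27 -> 7

36 -> 32 -> 27 -> 7 -> None


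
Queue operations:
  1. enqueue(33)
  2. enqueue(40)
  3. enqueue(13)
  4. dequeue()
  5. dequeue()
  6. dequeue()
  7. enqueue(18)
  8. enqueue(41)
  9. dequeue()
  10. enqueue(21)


enqueue(33) -> [33]
enqueue(40) -> [33, 40]
enqueue(13) -> [33, 40, 13]
dequeue()->33, [40, 13]
dequeue()->40, [13]
dequeue()->13, []
enqueue(18) -> [18]
enqueue(41) -> [18, 41]
dequeue()->18, [41]
enqueue(21) -> [41, 21]

Final queue: [41, 21]


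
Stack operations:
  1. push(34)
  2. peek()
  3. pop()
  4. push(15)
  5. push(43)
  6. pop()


push(34) -> [34]
peek()->34
pop()->34, []
push(15) -> [15]
push(43) -> [15, 43]
pop()->43, [15]

Final stack: [15]


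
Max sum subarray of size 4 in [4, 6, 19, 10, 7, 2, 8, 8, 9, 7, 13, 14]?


[0:4]: 39
[1:5]: 42
[2:6]: 38
[3:7]: 27
[4:8]: 25
[5:9]: 27
[6:10]: 32
[7:11]: 37
[8:12]: 43

Max: 43 at [8:12]
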